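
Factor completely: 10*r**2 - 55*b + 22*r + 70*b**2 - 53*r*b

Group: 2*r*(5*r - 14*b + 11) - 5*b*(5*r - 14*b + 11); both groups contain (5*r - 14*b + 11).

(5*r - 14*b + 11)*(2*r - 5*b)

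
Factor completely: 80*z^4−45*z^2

Every term has a factor of 5*z^2. Then 16*z^2−9 = (4*z)² − (3)².

5*z^2*(4*z+3)*(4*z−3)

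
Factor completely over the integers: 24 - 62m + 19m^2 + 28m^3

By the rational root theorem, m = -2 is a root, so (m + 2) is a factor; dividing leaves 28m^2 - 37m + 12.
The remaining quadratic factors as (7m - 4)(4m - 3).

(4m - 3)(7m - 4)(m + 2)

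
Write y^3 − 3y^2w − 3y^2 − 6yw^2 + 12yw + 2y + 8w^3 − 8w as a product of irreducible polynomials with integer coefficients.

Group: y(y^2 − 5yw − y + 4w^2 + 4w) + (2w − 2)(y^2 − 5yw − y + 4w^2 + 4w); both groups contain (y^2 − 5yw − y + 4w^2 + 4w), so (y + 2w − 2) is a factor with cofactor y^2 − 5yw − y + 4w^2 + 4w.
The cofactor groups again: y^2 − 5yw − y + 4w^2 + 4w = y(y − w − 1) − 4w(y − w − 1); both groups contain (y − w − 1), giving (y − 4w)(y − w − 1).

(y − 4w)(y − w − 1)(y + 2w − 2)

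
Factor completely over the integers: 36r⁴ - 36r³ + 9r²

9r²(2r - 1)²

Pull out the common factor 9r², leaving 4r² - 4r + 1.
Recognize a perfect-square trinomial with the parts 1 and 2r.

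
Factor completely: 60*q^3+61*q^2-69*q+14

(3*q-1)*(4*q+7)*(5*q-2)

Testing divisors of the constant over divisors of the leading coefficient, q = 2/5 is a root, giving the factor (5*q-2) and quotient 12*q^2+17*q-7.
The remaining quadratic factors as (3*q-1)(4*q+7).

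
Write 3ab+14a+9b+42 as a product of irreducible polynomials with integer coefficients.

(3b+14)(a+3)

Group as (3ab+14a) + (9b+42) = a(3b+14) + 3(3b+14).
Both groups share the factor (3b+14).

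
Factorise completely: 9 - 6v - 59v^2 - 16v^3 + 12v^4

Among the possible rational roots, v = -1/2 is a root, giving the factor (2v + 1) and quotient 6v^3 - 11v^2 - 24v + 9.
Continuing, v = 1/3 is a root, so (3v - 1) is a factor; dividing leaves 2v^2 - 3v - 9.
The remaining quadratic factors as (v - 3)(2v + 3).

(2v + 1)(2v + 3)(3v - 1)(v - 3)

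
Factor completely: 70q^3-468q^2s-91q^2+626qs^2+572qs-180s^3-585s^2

(10q-4s-13)(7q-9s)(q-5s)

Group: 7q(10q^2-54qs-13q+20s^2+65s) - 9s(10q^2-54qs-13q+20s^2+65s); both groups contain (10q^2-54qs-13q+20s^2+65s), so (7q-9s) is a factor with cofactor 10q^2-54qs-13q+20s^2+65s.
The cofactor groups again: 10q^2-54qs-13q+20s^2+65s = 10q(q-5s) + (-4s-13)(q-5s); both groups contain (q-5s), giving (10q-4s-13)(q-5s).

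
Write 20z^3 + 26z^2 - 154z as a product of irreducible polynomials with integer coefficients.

Pull out the common factor 2z, then factor the remaining trinomial.

2z(2z + 7)(5z - 11)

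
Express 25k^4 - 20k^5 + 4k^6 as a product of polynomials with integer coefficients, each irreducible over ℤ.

Factor out k^4 first: what remains is 4k^2 - 20k + 25.
Recognize a perfect-square trinomial with the parts 5 and 2k.

k^4(2k - 5)^2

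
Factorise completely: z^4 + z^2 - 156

(z^2 + 13)(z^2 - 12)

Substitute u = z^2 to get a quadratic in u, then factor.
z^2 + 13 is irreducible over ℤ (always positive, so no real roots).
z^2 - 12 is irreducible over ℤ (12 is not a perfect square).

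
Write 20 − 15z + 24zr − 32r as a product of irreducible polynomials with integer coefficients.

Group as (24zr − 15z) + (−32r + 20) = 3z(8r − 5) − 4(8r − 5).
Both groups share the factor (8r − 5).

(3z − 4)(8r − 5)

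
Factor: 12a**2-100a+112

4(3a-4)(a-7)

Pull out the common factor 4, then factor the remaining trinomial.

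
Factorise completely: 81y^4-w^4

(3y-w)(3y+w)(9y^2+w^2)

Difference of squares twice: with A = 3y and B = w, A⁴ − B⁴ = (A² − B²)(A² + B²), and A² − B² factors again.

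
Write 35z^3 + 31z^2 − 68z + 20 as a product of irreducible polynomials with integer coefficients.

(5z − 2)(7z − 5)(z + 2)

Trying the rational-root candidates, z = 5/7 is a root, giving the factor (7z − 5) and quotient 5z^2 + 8z − 4.
The remaining quadratic factors as (z + 2)(5z − 2).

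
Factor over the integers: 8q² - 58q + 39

(2q - 13)(4q - 3)

Need a pair with product 8·39 = 312 and sum -58: that's -6 and -52.
Split the middle term: 8q² - 6q - 52q + 39 = 2q(4q - 3) - 13(4q - 3).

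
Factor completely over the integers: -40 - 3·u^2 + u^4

(u^2 + 5)·(u^2 - 8)

Substitute w = u^2 to get a quadratic in w, then factor.
u^2 + 5 is irreducible over ℤ (always positive, so no real roots).
u^2 - 8 is irreducible over ℤ (8 is not a perfect square).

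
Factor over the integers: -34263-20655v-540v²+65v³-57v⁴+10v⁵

Testing divisors of the constant over divisors of the leading coefficient, v = -9/2 is a root, so (2v+9) is a factor; dividing leaves 5v⁴-51v³+262v²-1449v-3807.
Continuing, v = 9 is a root, so (v-9) divides it; the quotient is 5v³-6v²+208v+423.
Then v = -9/5 is a root, giving the factor (5v+9) and quotient v²-3v+47.
The quadratic v²-3v+47 has discriminant -179 < 0 and is irreducible over ℤ.

(2v+9)(5v+9)(v-9)(v²-3v+47)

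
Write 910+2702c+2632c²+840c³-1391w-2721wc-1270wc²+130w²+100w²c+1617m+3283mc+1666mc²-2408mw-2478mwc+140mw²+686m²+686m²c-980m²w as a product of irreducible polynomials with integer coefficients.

-(10w-7c-7)(14m+10c+13)(7m-w+12c+10)

Group: 7m(-140mw+98mc+98m-100wc-130w+70c²+161c+91) + (-w+12c+10)(-140mw+98mc+98m-100wc-130w+70c²+161c+91); both groups contain (-140mw+98mc+98m-100wc-130w+70c²+161c+91), so (7m-w+12c+10) is a factor with cofactor -140mw+98mc+98m-100wc-130w+70c²+161c+91.
The cofactor groups again: -140mw+98mc+98m-100wc-130w+70c²+161c+91 = -14m(10w-7c-7) + (-10c-13)(10w-7c-7); both groups contain (10w-7c-7), giving -(14m+10c+13)(10w-7c-7).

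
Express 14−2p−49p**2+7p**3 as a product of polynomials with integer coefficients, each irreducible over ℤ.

(p−7)(7p**2−2)

Group as (7p**3−2p) + (−49p**2+14) = p(7p**2−2) − 7(7p**2−2).
Both groups share the factor (7p**2−2).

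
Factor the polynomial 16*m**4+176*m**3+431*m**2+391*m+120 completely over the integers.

(4*m+3)*(4*m+5)*(m+1)*(m+8)

Among the possible rational roots, m = -8 is a root, giving the factor (m+8) and quotient 16*m**3+48*m**2+47*m+15.
Then m = -3/4 is a root, so (4*m+3) is a factor; dividing leaves 4*m**2+9*m+5.
The remaining quadratic factors as (4*m+5)(m+1).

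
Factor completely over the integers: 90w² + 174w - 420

Pull out the common factor 6, then factor the remaining trinomial.

6(3w + 10)(5w - 7)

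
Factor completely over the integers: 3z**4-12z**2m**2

Factor out 3z**2, leaving z**2-4m**2, which is a difference of two squares.

3z**2(z-2m)(z+2m)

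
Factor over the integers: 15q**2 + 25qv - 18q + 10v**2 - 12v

Group: 5q(3q + 2v) + (5v - 6)(3q + 2v); both groups contain (3q + 2v).

(3q + 2v)(5q + 5v - 6)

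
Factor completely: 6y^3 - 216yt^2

6y(y - 6t)(y + 6t)

Pull out the common factor 6y; y^2 - 36t^2 is a difference of squares.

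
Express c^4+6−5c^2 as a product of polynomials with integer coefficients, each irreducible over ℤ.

Substitute u = c^2 to get a quadratic in u, then factor.
c^2−3 is irreducible over ℤ (3 is not a perfect square).
c^2−2 is irreducible over ℤ (2 is not a perfect square).

(c^2−2)(c^2−3)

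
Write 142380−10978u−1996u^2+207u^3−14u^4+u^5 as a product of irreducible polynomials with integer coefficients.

(u+7)(u−10)(u−9)(u^2−2u+226)

Trying the rational-root candidates, u = 9 is a root, so (u−9) is a factor; dividing leaves u^4−5u^3+162u^2−538u−15820.
Then u = 10 is a root, so (u−10) divides it; the quotient is u^3+5u^2+212u+1582.
Next, u = −7 is a root, so (u+7) divides it; the quotient is u^2−2u+226.
The quadratic u^2−2u+226 has discriminant −900 < 0 and is irreducible over ℤ.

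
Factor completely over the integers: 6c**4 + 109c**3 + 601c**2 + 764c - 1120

Trying the rational-root candidates, c = -7 is a root, so (c + 7) is a factor; dividing leaves 6c**3 + 67c**2 + 132c - 160.
Then c = -8 is a root, giving the factor (c + 8) and quotient 6c**2 + 19c - 20.
The remaining quadratic factors as (c + 4)(6c - 5).

(6c - 5)(c + 4)(c + 7)(c + 8)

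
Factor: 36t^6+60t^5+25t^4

t^4(6t+5)^2

Factor out t^4 first: what remains is 36t^2+60t+25.
Recognize a perfect-square trinomial with the parts 5 and 6t.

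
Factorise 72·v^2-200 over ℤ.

Every term has a factor of 8. Then 9·v^2-25 = (3·v)² − (5)².

8·(3·v+5)·(3·v-5)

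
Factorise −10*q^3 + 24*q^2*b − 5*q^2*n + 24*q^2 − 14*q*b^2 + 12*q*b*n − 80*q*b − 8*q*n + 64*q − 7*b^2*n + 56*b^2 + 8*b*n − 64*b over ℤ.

−(5*q − 7*b + 8)*(q − b)*(2*q + n − 8)

Group: 5*q*(−2*q^2 + 2*q*b − q*n + 8*q + b*n − 8*b) + (−7*b + 8)*(−2*q^2 + 2*q*b − q*n + 8*q + b*n − 8*b); both groups contain (−2*q^2 + 2*q*b − q*n + 8*q + b*n − 8*b), so (5*q − 7*b + 8) is a factor with cofactor −2*q^2 + 2*q*b − q*n + 8*q + b*n − 8*b.
The cofactor groups again: −2*q^2 + 2*q*b − q*n + 8*q + b*n − 8*b = −q*(2*q + n − 8) + b*(2*q + n − 8); both groups contain (2*q + n − 8), giving −(q − b)*(2*q + n − 8).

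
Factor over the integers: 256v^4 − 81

(4v + 3)(4v − 3)(16v^2 + 9)

Difference of squares twice: with A = 4v and B = 3, A⁴ − B⁴ = (A² − B²)(A² + B²), and A² − B² factors again.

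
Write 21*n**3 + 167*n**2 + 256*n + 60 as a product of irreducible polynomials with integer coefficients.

(3*n + 5)*(7*n + 2)*(n + 6)

Trying the rational-root candidates, n = -5/3 is a root, giving the factor (3*n + 5) and quotient 7*n**2 + 44*n + 12.
The remaining quadratic factors as (7*n + 2)(n + 6).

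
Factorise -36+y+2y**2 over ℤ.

(2y+9)(y-4)

Need a pair with product 2·(-36) = -72 and sum 1: that's 9 and -8.
Split the middle term: 2y**2+9y - 8y-36 = y(2y+9) - 4(2y+9).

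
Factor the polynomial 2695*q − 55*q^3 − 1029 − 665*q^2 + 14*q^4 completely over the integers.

Among the possible rational roots, q = −7 is a root, so (q + 7) divides it; the quotient is 14*q^3 − 153*q^2 + 406*q − 147.
Then q = 7/2 is a root, giving the factor (2*q − 7) and quotient 7*q^2 − 52*q + 21.
The remaining quadratic factors as (q − 7)(7*q − 3).

(2*q − 7)*(7*q − 3)*(q + 7)*(q − 7)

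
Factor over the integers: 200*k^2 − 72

8*(5*k + 3)*(5*k − 3)

Pull out the common factor 8; 25*k^2 − 9 is a difference of squares.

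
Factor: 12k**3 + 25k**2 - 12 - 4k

By the rational root theorem, k = -3/4 is a root, so (4k + 3) is a factor; dividing leaves 3k**2 + 4k - 4.
The remaining quadratic factors as (3k - 2)(k + 2).

(3k - 2)(4k + 3)(k + 2)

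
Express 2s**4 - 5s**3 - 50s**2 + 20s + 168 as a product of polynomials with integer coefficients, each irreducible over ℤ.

By the rational root theorem, s = -2 is a root, so (s + 2) divides it; the quotient is 2s**3 - 9s**2 - 32s + 84.
Continuing, s = 2 is a root, so (s - 2) divides it; the quotient is 2s**2 - 5s - 42.
The remaining quadratic factors as (s - 6)(2s + 7).

(2s + 7)(s + 2)(s - 2)(s - 6)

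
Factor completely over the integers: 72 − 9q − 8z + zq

Group as (zq − 8z) + (−9q + 72) = z(q − 8) − 9(q − 8).
Both groups share the factor (q − 8).

(q − 8)(z − 9)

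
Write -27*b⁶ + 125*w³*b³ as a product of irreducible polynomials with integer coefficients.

Pull out the common factor b³, leaving 125*w³ - 27*b³.
Recognize a difference of cubes with the parts 5*w and 3*b.

b³*(5*w - 3*b)*(25*w² + 15*w*b + 9*b²)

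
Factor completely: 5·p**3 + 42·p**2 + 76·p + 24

(5·p + 2)·(p + 2)·(p + 6)

Trying the rational-root candidates, p = -6 is a root, so (p + 6) divides it; the quotient is 5·p**2 + 12·p + 4.
The remaining quadratic factors as (p + 2)(5·p + 2).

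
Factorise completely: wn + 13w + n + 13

(n + 13)(w + 1)

Group as (wn + 13w) + (n + 13) = w(n + 13) + (n + 13).
Both groups share the factor (n + 13).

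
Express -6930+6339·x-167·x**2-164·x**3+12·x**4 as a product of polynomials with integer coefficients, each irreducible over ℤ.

Testing divisors of the constant over divisors of the leading coefficient, x = 15/2 is a root, so (2·x-15) is a factor; dividing leaves 6·x**3-37·x**2-361·x+462.
Continuing, x = -6 is a root, so (x+6) divides it; the quotient is 6·x**2-73·x+77.
The remaining quadratic factors as (x-11)(6·x-7).

(2·x-15)·(6·x-7)·(x+6)·(x-11)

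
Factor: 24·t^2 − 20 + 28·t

4·(2·t − 1)·(3·t + 5)

Pull out the common factor 4, then factor the remaining trinomial.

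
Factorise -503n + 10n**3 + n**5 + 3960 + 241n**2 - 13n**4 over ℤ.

(n + 5)(n - 8)(n - 9)(n**2 - n + 11)

Testing divisors of the constant over divisors of the leading coefficient, n = 8 is a root, so (n - 8) divides it; the quotient is n**4 - 5n**3 - 30n**2 + n - 495.
Then n = -5 is a root, so (n + 5) divides it; the quotient is n**3 - 10n**2 + 20n - 99.
Next, n = 9 is a root, so (n - 9) is a factor; dividing leaves n**2 - n + 11.
The quadratic n**2 - n + 11 has discriminant -43 < 0 and is irreducible over ℤ.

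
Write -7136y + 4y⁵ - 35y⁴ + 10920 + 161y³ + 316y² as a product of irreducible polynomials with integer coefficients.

Among the possible rational roots, y = -5 is a root, so (y + 5) divides it; the quotient is 4y⁴ - 55y³ + 436y² - 1864y + 2184.
Next, y = 7/4 is a root, giving the factor (4y - 7) and quotient y³ - 12y² + 88y - 312.
Then y = 6 is a root, so (y - 6) divides it; the quotient is y² - 6y + 52.
The quadratic y² - 6y + 52 has discriminant -172 < 0 and is irreducible over ℤ.

(4y - 7)(y + 5)(y - 6)(y² - 6y + 52)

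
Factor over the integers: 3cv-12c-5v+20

Group as (3cv-12c) + (-5v+20) = 3c(v-4) - 5(v-4).
Both groups share the factor (v-4).

(3c-5)(v-4)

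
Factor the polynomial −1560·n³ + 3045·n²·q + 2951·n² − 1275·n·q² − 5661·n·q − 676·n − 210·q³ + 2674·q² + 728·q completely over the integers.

Group: 13·n·(−120·n² + 105·n·q + 227·n + 15·q² − 191·q − 52) − 14·q·(−120·n² + 105·n·q + 227·n + 15·q² − 191·q − 52); both groups contain (−120·n² + 105·n·q + 227·n + 15·q² − 191·q − 52), so (13·n − 14·q) is a factor with cofactor −120·n² + 105·n·q + 227·n + 15·q² − 191·q − 52.
The cofactor groups again: −120·n² + 105·n·q + 227·n + 15·q² − 191·q − 52 = −8·n·(15·n − 15·q − 4) + (−q + 13)·(15·n − 15·q − 4); both groups contain (15·n − 15·q − 4), giving −(8·n + q − 13)·(15·n − 15·q − 4).

−(13·n − 14·q)·(15·n − 15·q − 4)·(8·n + q − 13)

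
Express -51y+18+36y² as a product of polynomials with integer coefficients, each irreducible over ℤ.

Pull out the common factor 3, then factor the remaining trinomial.

3(3y-2)(4y-3)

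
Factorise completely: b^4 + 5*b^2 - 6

(b + 1)*(b - 1)*(b^2 + 6)

Substitute u = b^2 to get a quadratic in u, then factor.
b^2 - 1 is a difference of squares.
b^2 + 6 is irreducible over ℤ (always positive, so no real roots).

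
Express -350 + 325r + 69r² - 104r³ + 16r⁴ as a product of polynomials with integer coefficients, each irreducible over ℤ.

Testing divisors of the constant over divisors of the leading coefficient, r = -7/4 is a root, so (4r + 7) divides it; the quotient is 4r³ - 33r² + 75r - 50.
Continuing, r = 5/4 is a root, so (4r - 5) is a factor; dividing leaves r² - 7r + 10.
The remaining quadratic factors as (r - 5)(r - 2).

(4r + 7)(4r - 5)(r - 2)(r - 5)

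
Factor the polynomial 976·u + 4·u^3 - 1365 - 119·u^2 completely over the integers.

Among the possible rational roots, u = 13 is a root, so (u - 13) is a factor; dividing leaves 4·u^2 - 67·u + 105.
The remaining quadratic factors as (4·u - 7)(u - 15).

(4·u - 7)·(u - 13)·(u - 15)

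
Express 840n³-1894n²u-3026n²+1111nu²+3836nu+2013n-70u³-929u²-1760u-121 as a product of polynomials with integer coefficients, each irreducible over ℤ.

(14n-u-11)(15n-14u-1)(4n-5u-11)

Group: 4n(210n²-211nu-179n+14u²+155u+11) + (-5u-11)(210n²-211nu-179n+14u²+155u+11); both groups contain (210n²-211nu-179n+14u²+155u+11), so (4n-5u-11) is a factor with cofactor 210n²-211nu-179n+14u²+155u+11.
The cofactor groups again: 210n²-211nu-179n+14u²+155u+11 = 15n(14n-u-11) + (-14u-1)(14n-u-11); both groups contain (14n-u-11), giving (15n-14u-1)(14n-u-11).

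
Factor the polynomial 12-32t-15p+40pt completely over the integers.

(5p-4)(8t-3)

Group as (40pt-15p) + (-32t+12) = 5p(8t-3) - 4(8t-3).
Both groups share the factor (8t-3).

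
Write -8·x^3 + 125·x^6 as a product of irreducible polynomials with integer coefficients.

Factor out x^3 first: what remains is 125·x^3 - 8.
Recognize a difference of cubes with the parts 5·x and 2.

x^3·(5·x - 2)·(25·x^2 + 10·x + 4)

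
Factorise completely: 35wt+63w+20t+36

(5t+9)(7w+4)

Group as (35wt+63w) + (20t+36) = 7w(5t+9) + 4(5t+9).
Both groups share the factor (5t+9).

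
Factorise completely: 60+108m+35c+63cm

(7c+12)(9m+5)

Group as (63cm+35c) + (108m+60) = 7c(9m+5) + 12(9m+5).
Both groups share the factor (9m+5).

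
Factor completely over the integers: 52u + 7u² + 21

(7u + 3)(u + 7)

Need a pair with product 7·21 = 147 and sum 52: that's 3 and 49.
Split the middle term: 7u² + 3u + 49u + 21 = u(7u + 3) + 7(7u + 3).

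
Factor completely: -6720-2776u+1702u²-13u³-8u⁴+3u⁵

By the rational root theorem, u = -4/3 is a root, so (3u+4) is a factor; dividing leaves u⁴-4u³+u²+566u-1680.
Next, u = 3 is a root, so (u-3) is a factor; dividing leaves u³-u²-2u+560.
Then u = -8 is a root, so (u+8) divides it; the quotient is u²-9u+70.
The quadratic u²-9u+70 has discriminant -199 < 0 and is irreducible over ℤ.

(3u+4)(u+8)(u-3)(u²-9u+70)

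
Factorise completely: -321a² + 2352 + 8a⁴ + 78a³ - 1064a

(2a + 7)(4a - 7)(a + 12)(a - 4)

Among the possible rational roots, a = 4 is a root, so (a - 4) is a factor; dividing leaves 8a³ + 110a² + 119a - 588.
Continuing, a = 7/4 is a root, so (4a - 7) is a factor; dividing leaves 2a² + 31a + 84.
The remaining quadratic factors as (a + 12)(2a + 7).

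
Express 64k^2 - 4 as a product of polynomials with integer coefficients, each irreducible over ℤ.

Pull out the common factor 4; 16k^2 - 1 is a difference of squares.

4(4k + 1)(4k - 1)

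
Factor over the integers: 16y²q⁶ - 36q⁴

4q⁴(2yq + 3)(2yq - 3)

Every term has a factor of 4q⁴; factoring it out leaves 4y²q² - 9.
Recognize a difference of squares with the parts 2yq and 3.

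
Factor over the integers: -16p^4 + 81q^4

(3q - 2p)(3q + 2p)(9q^2 + 4p^2)

Write as (9q^2)² − (4p^2)², then factor 9q^2 - 4p^2 once more.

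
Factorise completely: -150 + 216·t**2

Factor out 6, leaving 36·t**2 - 25, which is a difference of two squares.

6·(6·t + 5)·(6·t - 5)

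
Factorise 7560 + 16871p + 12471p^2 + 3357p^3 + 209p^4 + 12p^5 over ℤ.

(3p + 5)(4p + 7)(p + 1)(p^2 + 13p + 216)

Testing divisors of the constant over divisors of the leading coefficient, p = −1 is a root, so (p + 1) divides it; the quotient is 12p^4 + 197p^3 + 3160p^2 + 9311p + 7560.
Continuing, p = −7/4 is a root, so (4p + 7) divides it; the quotient is 3p^3 + 44p^2 + 713p + 1080.
Next, p = −5/3 is a root, so (3p + 5) is a factor; dividing leaves p^2 + 13p + 216.
The quadratic p^2 + 13p + 216 has discriminant −695 < 0 and is irreducible over ℤ.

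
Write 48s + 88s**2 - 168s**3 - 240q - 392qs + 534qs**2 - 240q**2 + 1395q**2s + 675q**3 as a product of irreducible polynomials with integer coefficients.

(15q + 14s - 12)(5q - s)(9q + 12s + 4)

Group: 5q(135q**2 + 306qs - 48q + 168s**2 - 88s - 48) - s(135q**2 + 306qs - 48q + 168s**2 - 88s - 48); both groups contain (135q**2 + 306qs - 48q + 168s**2 - 88s - 48), so (5q - s) is a factor with cofactor 135q**2 + 306qs - 48q + 168s**2 - 88s - 48.
The cofactor groups again: 135q**2 + 306qs - 48q + 168s**2 - 88s - 48 = 15q(9q + 12s + 4) + (14s - 12)(9q + 12s + 4); both groups contain (9q + 12s + 4), giving (15q + 14s - 12)(9q + 12s + 4).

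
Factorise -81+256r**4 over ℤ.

(4r+3)(4r-3)(16r**2+9)

(4r)⁴ − (3)⁴ = ((4r)² − (3)²)((4r)² + (3)²); the first factor splits again, the second (16r**2+9) is irreducible.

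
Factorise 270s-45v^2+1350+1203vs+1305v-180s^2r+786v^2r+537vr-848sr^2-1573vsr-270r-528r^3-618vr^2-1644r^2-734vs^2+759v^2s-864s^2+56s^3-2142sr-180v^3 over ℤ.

Group: 5v(-36v^2+51vs+78vr-117v-4s^2+16sr+66s+48r^2+84r-90) + (-14s-11r-15)(-36v^2+51vs+78vr-117v-4s^2+16sr+66s+48r^2+84r-90); both groups contain (-36v^2+51vs+78vr-117v-4s^2+16sr+66s+48r^2+84r-90), so (5v-14s-11r-15) is a factor with cofactor -36v^2+51vs+78vr-117v-4s^2+16sr+66s+48r^2+84r-90.
The cofactor groups again: -36v^2+51vs+78vr-117v-4s^2+16sr+66s+48r^2+84r-90 = -3v(12v-s+6r+15) + (4s+8r-6)(12v-s+6r+15); both groups contain (12v-s+6r+15), giving -(3v-4s-8r+6)(12v-s+6r+15).

-(5v-14s-11r-15)(3v-4s-8r+6)(12v-s+6r+15)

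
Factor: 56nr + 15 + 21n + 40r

Group as (56nr + 21n) + (40r + 15) = 7n(8r + 3) + 5(8r + 3).
Both groups share the factor (8r + 3).

(7n + 5)(8r + 3)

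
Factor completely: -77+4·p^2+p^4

Substitute u = p^2 to get a quadratic in u, then factor.
p^2+11 is irreducible over ℤ (always positive, so no real roots).
p^2-7 is irreducible over ℤ (7 is not a perfect square).

(p^2+11)·(p^2-7)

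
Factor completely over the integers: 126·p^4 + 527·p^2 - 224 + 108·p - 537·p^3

(3·p - 8)·(6·p - 7)·(7·p + 4)·(p - 1)

Testing divisors of the constant over divisors of the leading coefficient, p = -4/7 is a root, so (7·p + 4) divides it; the quotient is 18·p^3 - 87·p^2 + 125·p - 56.
Next, p = 1 is a root, giving the factor (p - 1) and quotient 18·p^2 - 69·p + 56.
The remaining quadratic factors as (3·p - 8)(6·p - 7).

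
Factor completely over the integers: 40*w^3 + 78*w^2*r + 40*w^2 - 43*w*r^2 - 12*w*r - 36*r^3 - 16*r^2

Group: 4*w*(10*w^2 - 3*w*r - 4*r^2) + (9*r + 4)*(10*w^2 - 3*w*r - 4*r^2); both groups contain (10*w^2 - 3*w*r - 4*r^2), so (4*w + 9*r + 4) is a factor with cofactor 10*w^2 - 3*w*r - 4*r^2.
The cofactor groups again: 10*w^2 - 3*w*r - 4*r^2 = 2*w*(5*w - 4*r) + r*(5*w - 4*r); both groups contain (5*w - 4*r), giving (2*w + r)*(5*w - 4*r).

(5*w - 4*r)*(4*w + 9*r + 4)*(2*w + r)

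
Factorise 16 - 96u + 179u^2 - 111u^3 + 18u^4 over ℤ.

(2u - 1)(3u - 1)(3u - 4)(u - 4)

Trying the rational-root candidates, u = 1/3 is a root, giving the factor (3u - 1) and quotient 6u^3 - 35u^2 + 48u - 16.
Next, u = 4/3 is a root, so (3u - 4) divides it; the quotient is 2u^2 - 9u + 4.
The remaining quadratic factors as (2u - 1)(u - 4).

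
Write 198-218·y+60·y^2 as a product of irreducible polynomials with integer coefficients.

Pull out the common factor 2, then factor the remaining trinomial.

2·(5·y-9)·(6·y-11)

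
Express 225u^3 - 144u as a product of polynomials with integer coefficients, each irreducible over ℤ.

Factor out 9u, leaving 25u^2 - 16, which is a difference of two squares.

9u(5u + 4)(5u - 4)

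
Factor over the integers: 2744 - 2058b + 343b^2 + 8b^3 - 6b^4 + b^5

(b + 7)(b - 2)(b - 4)(b^2 - 7b + 49)

By the rational root theorem, b = 4 is a root, so (b - 4) divides it; the quotient is b^4 - 2b^3 + 343b - 686.
Then b = -7 is a root, so (b + 7) is a factor; dividing leaves b^3 - 9b^2 + 63b - 98.
Next, b = 2 is a root, giving the factor (b - 2) and quotient b^2 - 7b + 49.
The quadratic b^2 - 7b + 49 has discriminant -147 < 0 and is irreducible over ℤ.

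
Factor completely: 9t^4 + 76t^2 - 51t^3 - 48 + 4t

Trying the rational-root candidates, t = -2/3 is a root, so (3t + 2) divides it; the quotient is 3t^3 - 19t^2 + 38t - 24.
Continuing, t = 4/3 is a root, so (3t - 4) divides it; the quotient is t^2 - 5t + 6.
The remaining quadratic factors as (t - 3)(t - 2).

(3t + 2)(3t - 4)(t - 2)(t - 3)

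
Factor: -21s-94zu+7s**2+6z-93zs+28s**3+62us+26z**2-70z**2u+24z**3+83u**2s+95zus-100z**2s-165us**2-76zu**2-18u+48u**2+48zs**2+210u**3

Group: 3z(8z**2-10zu-36zs+6z-42u**2-25us-18u+28s**2-21s) + (-5u+s+1)(8z**2-10zu-36zs+6z-42u**2-25us-18u+28s**2-21s); both groups contain (8z**2-10zu-36zs+6z-42u**2-25us-18u+28s**2-21s), so (3z-5u+s+1) is a factor with cofactor 8z**2-10zu-36zs+6z-42u**2-25us-18u+28s**2-21s.
The cofactor groups again: 8z**2-10zu-36zs+6z-42u**2-25us-18u+28s**2-21s = 4z(2z-6u-7s) + (7u-4s+3)(2z-6u-7s); both groups contain (2z-6u-7s), giving (4z+7u-4s+3)(2z-6u-7s).

(4z+7u-4s+3)(2z-6u-7s)(3z-5u+s+1)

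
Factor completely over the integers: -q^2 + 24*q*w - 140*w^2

-(q - 10*w)*(q - 14*w)

Group: -q*(q - 10*w) + 14*w*(q - 10*w); both groups contain (q - 10*w).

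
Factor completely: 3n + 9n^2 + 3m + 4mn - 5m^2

-(5m - 9n - 3)(m + n)

Group: -m(5m - 9n - 3) - n(5m - 9n - 3); both groups contain (5m - 9n - 3).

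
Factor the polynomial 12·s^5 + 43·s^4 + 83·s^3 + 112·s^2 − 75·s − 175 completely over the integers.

By the rational root theorem, s = 1 is a root, giving the factor (s − 1) and quotient 12·s^4 + 55·s^3 + 138·s^2 + 250·s + 175.
Next, s = −7/3 is a root, so (3·s + 7) divides it; the quotient is 4·s^3 + 9·s^2 + 25·s + 25.
Continuing, s = −5/4 is a root, giving the factor (4·s + 5) and quotient s^2 + s + 5.
The quadratic s^2 + s + 5 has discriminant −19 < 0 and is irreducible over ℤ.

(3·s + 7)·(4·s + 5)·(s − 1)·(s^2 + s + 5)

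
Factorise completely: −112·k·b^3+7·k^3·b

7·b·k·(k−4·b)·(k+4·b)

Every term has a factor of 7·k·b. Then k^2−16·b^2 = (k)² − (4·b)².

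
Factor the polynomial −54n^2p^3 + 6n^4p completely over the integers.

Every term has a factor of 6n^2p. Then n^2 − 9p^2 = (n)² − (3p)².

6n^2p(n + 3p)(n − 3p)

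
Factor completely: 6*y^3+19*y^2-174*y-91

(2*y+1)*(3*y-13)*(y+7)

Trying the rational-root candidates, y = -7 is a root, so (y+7) is a factor; dividing leaves 6*y^2-23*y-13.
The remaining quadratic factors as (3*y-13)(2*y+1).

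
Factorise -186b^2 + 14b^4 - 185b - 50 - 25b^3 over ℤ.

Trying the rational-root candidates, b = 5 is a root, so (b - 5) is a factor; dividing leaves 14b^3 + 45b^2 + 39b + 10.
Then b = -1/2 is a root, so (2b + 1) is a factor; dividing leaves 7b^2 + 19b + 10.
The remaining quadratic factors as (b + 2)(7b + 5).

(2b + 1)(7b + 5)(b + 2)(b - 5)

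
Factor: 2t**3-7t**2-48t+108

(2t+9)(t-2)(t-6)

Trying the rational-root candidates, t = 6 is a root, so (t-6) divides it; the quotient is 2t**2+5t-18.
The remaining quadratic factors as (t-2)(2t+9).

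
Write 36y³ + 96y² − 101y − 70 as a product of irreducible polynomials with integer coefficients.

Testing divisors of the constant over divisors of the leading coefficient, y = −10/3 is a root, so (3y + 10) is a factor; dividing leaves 12y² − 8y − 7.
The remaining quadratic factors as (2y + 1)(6y − 7).

(2y + 1)(3y + 10)(6y − 7)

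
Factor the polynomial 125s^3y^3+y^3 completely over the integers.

Factor out y^3 first: what remains is 125s^3+1.
Recognize a sum of cubes with the parts 5s and 1.

y^3(5s+1)(25s^2−5s+1)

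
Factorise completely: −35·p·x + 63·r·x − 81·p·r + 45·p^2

(5·p − 9·r)·(9·p − 7·x)

Group: 5·p·(9·p − 7·x) − 9·r·(9·p − 7·x); both groups contain (9·p − 7·x).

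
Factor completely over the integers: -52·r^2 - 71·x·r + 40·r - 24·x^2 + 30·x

-(8·x + 13·r - 10)·(3·x + 4·r)

Group: -8·x·(3·x + 4·r) + (-13·r + 10)·(3·x + 4·r); both groups contain (3·x + 4·r).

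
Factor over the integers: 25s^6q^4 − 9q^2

Pull out the common factor q^2, leaving 25s^6q^2 − 9.
Recognize a difference of squares with the parts 5s^3q and 3.

q^2(5s^3q + 3)(5s^3q − 3)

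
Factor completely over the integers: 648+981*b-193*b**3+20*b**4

(4*b+3)*(5*b+8)*(b-3)*(b-9)

Among the possible rational roots, b = -3/4 is a root, so (4*b+3) divides it; the quotient is 5*b**3-52*b**2+39*b+216.
Then b = 9 is a root, so (b-9) is a factor; dividing leaves 5*b**2-7*b-24.
The remaining quadratic factors as (5*b+8)(b-3).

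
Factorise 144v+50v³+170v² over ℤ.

Pull out the common factor 2v, then factor the remaining trinomial.

2v(5v+8)(5v+9)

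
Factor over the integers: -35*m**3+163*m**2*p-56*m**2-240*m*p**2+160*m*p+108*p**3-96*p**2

-(5*m-9*p+8)*(7*m-6*p)*(m-2*p)

Group: m*(-35*m**2+93*m*p-56*m-54*p**2+48*p) - 2*p*(-35*m**2+93*m*p-56*m-54*p**2+48*p); both groups contain (-35*m**2+93*m*p-56*m-54*p**2+48*p), so (m-2*p) is a factor with cofactor -35*m**2+93*m*p-56*m-54*p**2+48*p.
The cofactor groups again: -35*m**2+93*m*p-56*m-54*p**2+48*p = -7*m*(5*m-9*p+8) + 6*p*(5*m-9*p+8); both groups contain (5*m-9*p+8), giving -(7*m-6*p)*(5*m-9*p+8).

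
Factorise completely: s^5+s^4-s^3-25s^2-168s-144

(s+1)(s+3)(s-4)(s^2+s+12)

Trying the rational-root candidates, s = 4 is a root, so (s-4) divides it; the quotient is s^4+5s^3+19s^2+51s+36.
Continuing, s = -1 is a root, so (s+1) is a factor; dividing leaves s^3+4s^2+15s+36.
Then s = -3 is a root, giving the factor (s+3) and quotient s^2+s+12.
The quadratic s^2+s+12 has discriminant -47 < 0 and is irreducible over ℤ.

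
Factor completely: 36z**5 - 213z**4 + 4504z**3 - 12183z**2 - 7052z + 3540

(3z - 1)(3z - 10)(4z + 3)(z**2 - 3z + 118)

Trying the rational-root candidates, z = 1/3 is a root, so (3z - 1) is a factor; dividing leaves 12z**4 - 67z**3 + 1479z**2 - 3568z - 3540.
Continuing, z = 10/3 is a root, so (3z - 10) divides it; the quotient is 4z**3 - 9z**2 + 463z + 354.
Then z = -3/4 is a root, so (4z + 3) is a factor; dividing leaves z**2 - 3z + 118.
The quadratic z**2 - 3z + 118 has discriminant -463 < 0 and is irreducible over ℤ.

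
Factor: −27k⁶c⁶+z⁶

−(3k²c²−z²)(9k⁴c⁴+3k²z²c²+z⁴)

Recognize a difference of cubes with the parts z² and 3k²c².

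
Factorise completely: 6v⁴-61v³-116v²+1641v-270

Trying the rational-root candidates, v = -5 is a root, so (v+5) is a factor; dividing leaves 6v³-91v²+339v-54.
Next, v = 6 is a root, so (v-6) is a factor; dividing leaves 6v²-55v+9.
The remaining quadratic factors as (v-9)(6v-1).

(6v-1)(v+5)(v-6)(v-9)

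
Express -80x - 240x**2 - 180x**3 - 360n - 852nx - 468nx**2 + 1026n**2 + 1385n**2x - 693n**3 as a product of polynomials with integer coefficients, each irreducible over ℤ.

Group: 11n(-63n**2 + 40nx + 36n + 12x**2 + 8x) + (-15x - 10)(-63n**2 + 40nx + 36n + 12x**2 + 8x); both groups contain (-63n**2 + 40nx + 36n + 12x**2 + 8x), so (11n - 15x - 10) is a factor with cofactor -63n**2 + 40nx + 36n + 12x**2 + 8x.
The cofactor groups again: -63n**2 + 40nx + 36n + 12x**2 + 8x = -7n(9n + 2x) + (6x + 4)(9n + 2x); both groups contain (9n + 2x), giving -(7n - 6x - 4)(9n + 2x).

-(11n - 15x - 10)(7n - 6x - 4)(9n + 2x)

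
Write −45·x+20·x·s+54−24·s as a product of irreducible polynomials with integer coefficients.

(4·s−9)·(5·x−6)

Group as (20·x·s−45·x) + (−24·s+54) = 5·x·(4·s−9) − 6·(4·s−9).
Both groups share the factor (4·s−9).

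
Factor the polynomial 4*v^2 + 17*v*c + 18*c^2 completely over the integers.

(v + 2*c)*(4*v + 9*c)

Group: v*(4*v + 9*c) + 2*c*(4*v + 9*c); both groups contain (4*v + 9*c).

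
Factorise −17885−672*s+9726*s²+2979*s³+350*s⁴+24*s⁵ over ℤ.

Among the possible rational roots, s = −5 is a root, giving the factor (s+5) and quotient 24*s⁴+230*s³+1829*s²+581*s−3577.
Next, s = −7/4 is a root, so (4*s+7) divides it; the quotient is 6*s³+47*s²+375*s−511.
Next, s = 7/6 is a root, giving the factor (6*s−7) and quotient s²+9*s+73.
The quadratic s²+9*s+73 has discriminant −211 < 0 and is irreducible over ℤ.

(4*s+7)*(6*s−7)*(s+5)*(s²+9*s+73)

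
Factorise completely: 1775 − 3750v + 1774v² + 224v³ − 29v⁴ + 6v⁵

(6v − 5)(v + 5)(v − 1)(v² − 8v + 71)

Trying the rational-root candidates, v = 5/6 is a root, giving the factor (6v − 5) and quotient v⁴ − 4v³ + 34v² + 324v − 355.
Next, v = 1 is a root, giving the factor (v − 1) and quotient v³ − 3v² + 31v + 355.
Then v = −5 is a root, so (v + 5) divides it; the quotient is v² − 8v + 71.
The quadratic v² − 8v + 71 has discriminant −220 < 0 and is irreducible over ℤ.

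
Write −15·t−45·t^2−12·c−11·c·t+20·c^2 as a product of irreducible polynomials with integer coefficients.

(4·c+5·t)·(5·c−9·t−3)

Group: 4·c·(5·c−9·t−3) + 5·t·(5·c−9·t−3); both groups contain (5·c−9·t−3).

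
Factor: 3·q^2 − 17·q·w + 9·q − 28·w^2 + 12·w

Group: 3·q·(q − 7·w + 3) + 4·w·(q − 7·w + 3); both groups contain (q − 7·w + 3).

(3·q + 4·w)·(q − 7·w + 3)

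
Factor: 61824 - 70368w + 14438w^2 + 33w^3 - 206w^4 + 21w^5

(3w - 14)(7w - 8)(w + 8)(w^2 - 12w + 69)

Testing divisors of the constant over divisors of the leading coefficient, w = 14/3 is a root, so (3w - 14) divides it; the quotient is 7w^4 - 36w^3 - 157w^2 + 4080w - 4416.
Then w = 8/7 is a root, so (7w - 8) is a factor; dividing leaves w^3 - 4w^2 - 27w + 552.
Next, w = -8 is a root, giving the factor (w + 8) and quotient w^2 - 12w + 69.
The quadratic w^2 - 12w + 69 has discriminant -132 < 0 and is irreducible over ℤ.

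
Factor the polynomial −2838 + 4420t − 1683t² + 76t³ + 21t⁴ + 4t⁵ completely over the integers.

Among the possible rational roots, t = 3 is a root, so (t − 3) is a factor; dividing leaves 4t⁴ + 33t³ + 175t² − 1158t + 946.
Then t = 11/4 is a root, so (4t − 11) divides it; the quotient is t³ + 11t² + 74t − 86.
Then t = 1 is a root, so (t − 1) divides it; the quotient is t² + 12t + 86.
The quadratic t² + 12t + 86 has discriminant −200 < 0 and is irreducible over ℤ.

(4t − 11)(t − 1)(t − 3)(t² + 12t + 86)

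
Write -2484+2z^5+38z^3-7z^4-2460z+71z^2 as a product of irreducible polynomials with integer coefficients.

(2z+9)(z+1)(z-6)(z^2-3z+46)

By the rational root theorem, z = -1 is a root, giving the factor (z+1) and quotient 2z^4-9z^3+47z^2+24z-2484.
Then z = 6 is a root, giving the factor (z-6) and quotient 2z^3+3z^2+65z+414.
Continuing, z = -9/2 is a root, giving the factor (2z+9) and quotient z^2-3z+46.
The quadratic z^2-3z+46 has discriminant -175 < 0 and is irreducible over ℤ.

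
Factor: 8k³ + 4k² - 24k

Pull out the common factor 4k, then factor the remaining trinomial.

4k(2k - 3)(k + 2)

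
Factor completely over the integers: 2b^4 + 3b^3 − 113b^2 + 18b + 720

(2b + 5)(b + 8)(b − 3)(b − 6)

Trying the rational-root candidates, b = 6 is a root, giving the factor (b − 6) and quotient 2b^3 + 15b^2 − 23b − 120.
Then b = −8 is a root, giving the factor (b + 8) and quotient 2b^2 − b − 15.
The remaining quadratic factors as (b − 3)(2b + 5).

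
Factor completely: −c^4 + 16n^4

(2n − c)(2n + c)(4n^2 + c^2)

Write as (4n^2)² − (c^2)², then factor 4n^2 − c^2 once more.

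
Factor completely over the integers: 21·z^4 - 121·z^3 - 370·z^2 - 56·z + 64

Trying the rational-root candidates, z = 8 is a root, giving the factor (z - 8) and quotient 21·z^3 + 47·z^2 + 6·z - 8.
Then z = -4/7 is a root, so (7·z + 4) divides it; the quotient is 3·z^2 + 5·z - 2.
The remaining quadratic factors as (3·z - 1)(z + 2).

(3·z - 1)·(7·z + 4)·(z + 2)·(z - 8)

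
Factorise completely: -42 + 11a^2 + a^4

(a^2 + 14)(a^2 - 3)

Substitute u = a^2 to get a quadratic in u, then factor.
a^2 - 3 is irreducible over ℤ (3 is not a perfect square).
a^2 + 14 is irreducible over ℤ (always positive, so no real roots).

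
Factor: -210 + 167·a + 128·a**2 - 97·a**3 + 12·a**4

Testing divisors of the constant over divisors of the leading coefficient, a = -5/4 is a root, so (4·a + 5) divides it; the quotient is 3·a**3 - 28·a**2 + 67·a - 42.
Then a = 7/3 is a root, so (3·a - 7) divides it; the quotient is a**2 - 7·a + 6.
The remaining quadratic factors as (a - 6)(a - 1).

(3·a - 7)·(4·a + 5)·(a - 1)·(a - 6)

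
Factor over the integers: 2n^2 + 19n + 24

Need a pair with product 2·24 = 48 and sum 19: that's 16 and 3.
Split the middle term: 2n^2 + 16n + 3n + 24 = 2n(n + 8) + 3(n + 8).

(2n + 3)(n + 8)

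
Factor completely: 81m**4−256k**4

(3m−4k)(3m+4k)(9m**2+16k**2)

(3m)⁴ − (4k)⁴ = ((3m)² − (4k)²)((3m)² + (4k)²); the first factor splits again, the second (9m**2+16k**2) is irreducible.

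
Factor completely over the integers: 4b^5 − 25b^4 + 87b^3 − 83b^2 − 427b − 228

(4b + 3)(b + 1)(b − 4)(b^2 − 4b + 19)

By the rational root theorem, b = −3/4 is a root, so (4b + 3) divides it; the quotient is b^4 − 7b^3 + 27b^2 − 41b − 76.
Continuing, b = −1 is a root, giving the factor (b + 1) and quotient b^3 − 8b^2 + 35b − 76.
Then b = 4 is a root, so (b − 4) divides it; the quotient is b^2 − 4b + 19.
The quadratic b^2 − 4b + 19 has discriminant −60 < 0 and is irreducible over ℤ.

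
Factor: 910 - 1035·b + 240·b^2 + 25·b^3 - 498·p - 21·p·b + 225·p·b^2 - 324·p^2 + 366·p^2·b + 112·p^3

Group: 7·p·(16·p^2 + 50·p·b - 76·p + 25·b^2 - 85·b + 70) + (b + 13)·(16·p^2 + 50·p·b - 76·p + 25·b^2 - 85·b + 70); both groups contain (16·p^2 + 50·p·b - 76·p + 25·b^2 - 85·b + 70), so (7·p + b + 13) is a factor with cofactor 16·p^2 + 50·p·b - 76·p + 25·b^2 - 85·b + 70.
The cofactor groups again: 16·p^2 + 50·p·b - 76·p + 25·b^2 - 85·b + 70 = 2·p·(8·p + 5·b - 10) + (5·b - 7)·(8·p + 5·b - 10); both groups contain (8·p + 5·b - 10), giving (2·p + 5·b - 7)·(8·p + 5·b - 10).

(2·p + 5·b - 7)·(8·p + 5·b - 10)·(7·p + b + 13)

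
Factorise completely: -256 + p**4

(p)⁴ − (4)⁴ = ((p)² − (4)²)((p)² + (4)²); the first factor splits again, the second (p**2 + 16) is irreducible.

(p + 4)(p - 4)(p**2 + 16)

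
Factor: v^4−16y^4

(v+2y)(v−2y)(v^2+4y^2)

Write as (v^2)² − (4y^2)², then factor v^2−4y^2 once more.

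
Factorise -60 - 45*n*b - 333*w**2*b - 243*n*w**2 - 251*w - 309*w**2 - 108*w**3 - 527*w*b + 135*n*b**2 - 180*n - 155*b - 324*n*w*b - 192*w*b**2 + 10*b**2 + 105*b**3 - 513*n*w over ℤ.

-(9*w - 3*b + 4)*(3*w + 5*b + 5)*(9*n + 4*w + 7*b + 3)

Group: 9*n*(-27*w**2 - 36*w*b - 57*w + 15*b**2 - 5*b - 20) + (4*w + 7*b + 3)*(-27*w**2 - 36*w*b - 57*w + 15*b**2 - 5*b - 20); both groups contain (-27*w**2 - 36*w*b - 57*w + 15*b**2 - 5*b - 20), so (9*n + 4*w + 7*b + 3) is a factor with cofactor -27*w**2 - 36*w*b - 57*w + 15*b**2 - 5*b - 20.
The cofactor groups again: -27*w**2 - 36*w*b - 57*w + 15*b**2 - 5*b - 20 = -9*w*(3*w + 5*b + 5) + (3*b - 4)*(3*w + 5*b + 5); both groups contain (3*w + 5*b + 5), giving -(9*w - 3*b + 4)*(3*w + 5*b + 5).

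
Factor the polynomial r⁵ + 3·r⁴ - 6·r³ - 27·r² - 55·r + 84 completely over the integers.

Among the possible rational roots, r = 3 is a root, so (r - 3) divides it; the quotient is r⁴ + 6·r³ + 12·r² + 9·r - 28.
Then r = 1 is a root, so (r - 1) is a factor; dividing leaves r³ + 7·r² + 19·r + 28.
Next, r = -4 is a root, so (r + 4) is a factor; dividing leaves r² + 3·r + 7.
The quadratic r² + 3·r + 7 has discriminant -19 < 0 and is irreducible over ℤ.

(r + 4)·(r - 1)·(r - 3)·(r² + 3·r + 7)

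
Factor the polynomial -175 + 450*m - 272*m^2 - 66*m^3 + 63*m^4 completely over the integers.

(3*m + 7)*(3*m - 5)*(7*m - 5)*(m - 1)

Testing divisors of the constant over divisors of the leading coefficient, m = -7/3 is a root, giving the factor (3*m + 7) and quotient 21*m^3 - 71*m^2 + 75*m - 25.
Then m = 1 is a root, giving the factor (m - 1) and quotient 21*m^2 - 50*m + 25.
The remaining quadratic factors as (7*m - 5)(3*m - 5).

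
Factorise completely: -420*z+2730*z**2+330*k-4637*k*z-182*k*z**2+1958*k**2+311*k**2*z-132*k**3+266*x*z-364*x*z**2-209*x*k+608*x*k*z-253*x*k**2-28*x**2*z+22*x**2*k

Group: 11*k*(2*x**2-23*x*k+26*x*z-19*x-12*k**2+13*k*z+178*k-195*z+30) - 14*z*(2*x**2-23*x*k+26*x*z-19*x-12*k**2+13*k*z+178*k-195*z+30); both groups contain (2*x**2-23*x*k+26*x*z-19*x-12*k**2+13*k*z+178*k-195*z+30), so (11*k-14*z) is a factor with cofactor 2*x**2-23*x*k+26*x*z-19*x-12*k**2+13*k*z+178*k-195*z+30.
The cofactor groups again: 2*x**2-23*x*k+26*x*z-19*x-12*k**2+13*k*z+178*k-195*z+30 = 2*x*(x-12*k+13*z-2) + (k-15)*(x-12*k+13*z-2); both groups contain (x-12*k+13*z-2), giving (2*x+k-15)*(x-12*k+13*z-2).

(x-12*k+13*z-2)*(11*k-14*z)*(2*x+k-15)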